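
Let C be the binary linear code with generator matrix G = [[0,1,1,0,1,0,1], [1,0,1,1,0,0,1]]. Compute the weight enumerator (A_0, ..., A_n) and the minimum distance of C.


Weight distribution: A_0 = 1, A_4 = 3. Minimum distance d = 4.

Enumerate all 2^2 = 4 messages m ∈ F_2^2.
For each, compute codeword c = mG in F_2^7, then tally its weight.
  m = 00 → c = 0000000, weight = 0.
  m = 10 → c = 0110101, weight = 4.
  m = 01 → c = 1011001, weight = 4.
  m = 11 → c = 1101100, weight = 4.
Tally weights:
  weight 0: 1 codewords.
  weight 4: 3 codewords.
Minimum distance d = smallest w > 0 with A_w > 0 = 4.
Sanity: Σ A_w = 4 = 2^2 = 4 ✓.


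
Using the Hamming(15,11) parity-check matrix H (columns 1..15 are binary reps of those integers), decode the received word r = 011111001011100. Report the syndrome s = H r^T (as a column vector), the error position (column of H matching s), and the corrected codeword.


s = (0, 1, 0, 1)^T, error position = 5, corrected codeword c = 011101001011100

Compute s = H r^T mod 2 one row at a time:
  s_1 = 0 + 1 + 0 + 1 + 1 + 1 + 0 + 0 = 4 ≡ 0 (mod 2).
  s_2 = 1 + 1 + 1 + 0 + 1 + 1 + 0 + 0 = 5 ≡ 1 (mod 2).
  s_3 = 1 + 1 + 1 + 0 + 0 + 1 + 0 + 0 = 4 ≡ 0 (mod 2).
  s_4 = 0 + 1 + 1 + 0 + 1 + 1 + 1 + 0 = 5 ≡ 1 (mod 2).
s = (0, 1, 0, 1)^T — this equals column 5 of H (binary 0101), so error is at position 5.
Correct: flip bit 5 of r = 011111001011100 to get c = 011101001011100.


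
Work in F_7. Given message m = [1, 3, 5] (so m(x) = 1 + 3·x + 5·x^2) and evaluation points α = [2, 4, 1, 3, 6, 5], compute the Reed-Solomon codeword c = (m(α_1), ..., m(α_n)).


c = [6, 2, 2, 6, 3, 1]

Message polynomial: m(x) = 1 + 3·x + 5·x^2 (mod 7).
For each evaluation point α_i, compute m(α_i) mod 7:
  α_1 = 2: Horner steps 5 → 6 → 6, so m(2) = 6.
  α_2 = 4: Horner steps 5 → 2 → 2, so m(4) = 2.
  α_3 = 1: Horner steps 5 → 1 → 2, so m(1) = 2.
  α_4 = 3: Horner steps 5 → 4 → 6, so m(3) = 6.
  α_5 = 6: Horner steps 5 → 5 → 3, so m(6) = 3.
  α_6 = 5: Horner steps 5 → 0 → 1, so m(5) = 1.
Codeword c = [6, 2, 2, 6, 3, 1] ∈ F_7^6.


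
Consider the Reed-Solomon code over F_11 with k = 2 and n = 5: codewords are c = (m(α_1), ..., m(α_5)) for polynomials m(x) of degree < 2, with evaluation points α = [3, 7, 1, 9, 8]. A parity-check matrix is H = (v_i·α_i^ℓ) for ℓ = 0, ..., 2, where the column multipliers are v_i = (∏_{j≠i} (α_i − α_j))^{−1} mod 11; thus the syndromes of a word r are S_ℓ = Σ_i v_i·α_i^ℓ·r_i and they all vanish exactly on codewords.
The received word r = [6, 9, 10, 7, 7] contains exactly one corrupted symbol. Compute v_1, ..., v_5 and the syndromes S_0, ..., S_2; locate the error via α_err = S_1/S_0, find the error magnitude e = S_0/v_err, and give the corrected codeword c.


S = (3, 5, 1), error at position 4, error magnitude e = 2, c = [6, 9, 10, 5, 7].

Step 1: column multipliers v_i = (∏_{j≠i}(α_i − α_j))^{−1} mod 11.
  i = 1 (α = 3): (3−7)(3−1)(3−9)(3−8) = (−4)·2·(−6)·(−5) = −240 ≡ 2, so v_1 = 2^{−1} = 6 (mod 11).
  i = 2 (α = 7): (7−3)(7−1)(7−9)(7−8) = 4·6·(−2)·(−1) = 48 ≡ 4, so v_2 = 4^{−1} = 3 (mod 11).
  i = 3 (α = 1): (1−3)(1−7)(1−9)(1−8) = (−2)·(−6)·(−8)·(−7) = 672 ≡ 1, so v_3 = 1^{−1} = 1 (mod 11).
  i = 4 (α = 9): (9−3)(9−7)(9−1)(9−8) = 6·2·8·1 = 96 ≡ 8, so v_4 = 8^{−1} = 7 (mod 11).
  i = 5 (α = 8): (8−3)(8−7)(8−1)(8−9) = 5·1·7·(−1) = −35 ≡ 9, so v_5 = 9^{−1} = 5 (mod 11).
  v = [6, 3, 1, 7, 5].
Step 2: syndromes of r = [6, 9, 10, 7, 7] (all sums mod 11).
  S_0 = Σ v_i r_i = 6·6 + 3·9 + 1·10 + 7·7 + 5·7 = 157 ≡ 3.
  S_1 = Σ v_i α_i r_i = 6·3·6 + 3·7·9 + 1·1·10 + 7·9·7 + 5·8·7 = 1028 ≡ 5.
  α_i^2 mod 11 = [9, 5, 1, 4, 9].
  S_2 = Σ v_i α_i^2 r_i = 6·9·6 + 3·5·9 + 1·1·10 + 7·4·7 + 5·9·7 = 980 ≡ 1.
  S = (3, 5, 1) ≠ 0, so r is not a codeword (an error is present).
Step 3: locate the error. For a single error e at position i, S_ℓ = v_i·e·α_i^ℓ, so α_err = S_1/S_0.
  S_0^{−1} = 3^{−1} = 4 (mod 11), so α_err = 5·4 = 20 ≡ 9 = α_4. Error position i = 4.
  Consistency check: S_2/S_1 = 1·9 = 9 ≡ 9 = α_err ✓ (single-error assumption holds).
Step 4: error magnitude e = S_0/v_4 = S_0·∏_{j≠4}(α_4 − α_j) = 3·8 = 24 ≡ 2 (mod 11).
Step 5: correct position 4: c_4 = r_4 − e = 7 − 2 ≡ 5 (mod 11). Hence c = [6, 9, 10, 5, 7].
  Check: interpolating c through the α_i gives m(x) = 1 + 9·x (degree < 2) with m(α_i) = c_i for every i, so c is indeed a codeword.


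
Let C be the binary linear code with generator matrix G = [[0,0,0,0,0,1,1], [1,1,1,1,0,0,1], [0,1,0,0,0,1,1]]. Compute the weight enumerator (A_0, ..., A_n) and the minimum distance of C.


Weight distribution: A_0 = 1, A_1 = 1, A_2 = 1, A_3 = 1, A_4 = 2, A_5 = 2. Minimum distance d = 1.

Enumerate all 2^3 = 8 messages m ∈ F_2^3.
For each, compute codeword c = mG in F_2^7, then tally its weight.
  m = 000 → c = 0000000, weight = 0.
  m = 100 → c = 0000011, weight = 2.
  m = 010 → c = 1111001, weight = 5.
  m = 110 → c = 1111010, weight = 5.
  m = 001 → c = 0100011, weight = 3.
  m = 101 → c = 0100000, weight = 1.
  m = 011 → c = 1011010, weight = 4.
  m = 111 → c = 1011001, weight = 4.
Tally weights:
  weight 0: 1 codewords.
  weight 1: 1 codewords.
  weight 2: 1 codewords.
  weight 3: 1 codewords.
  weight 4: 2 codewords.
  weight 5: 2 codewords.
Minimum distance d = smallest w > 0 with A_w > 0 = 1.
Sanity: Σ A_w = 8 = 2^3 = 8 ✓.


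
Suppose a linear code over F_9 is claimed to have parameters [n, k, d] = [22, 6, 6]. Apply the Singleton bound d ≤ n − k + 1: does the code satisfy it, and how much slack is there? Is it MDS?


Singleton RHS = n − k + 1 = 17, slack = 11, bound satisfied, not MDS.

Singleton bound: d ≤ n − k + 1.
Here n = 22, k = 6, so n − k + 1 = 17.
Given d = 6, check d ≤ 17: YES.
Slack = (n − k + 1) − d = 11.
The code is NOT MDS (slack = 11 > 0).
Description: the claimed parameters are [22, 6, 6]_9; such a code would be non-MDS.


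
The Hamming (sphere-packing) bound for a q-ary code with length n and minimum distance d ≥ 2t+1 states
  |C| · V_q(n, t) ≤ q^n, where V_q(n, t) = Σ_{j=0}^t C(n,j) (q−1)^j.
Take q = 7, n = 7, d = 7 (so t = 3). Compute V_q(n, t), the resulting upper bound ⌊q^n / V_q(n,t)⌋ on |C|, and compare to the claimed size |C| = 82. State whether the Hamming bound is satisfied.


V_q(n, t) = 8359, q^n = 823543, Hamming bound = 98, |C| = 82 ≤ bound (satisfied).

Step 1: Compute V_q(n, t) = Σ_{j=0}^3 C(n, j) (q−1)^j.
  j = 0: C(7,0)·(6)^0 = 1·1 = 1.
  j = 1: C(7,1)·(6)^1 = 7·6 = 42.
  j = 2: C(7,2)·(6)^2 = 21·36 = 756.
  j = 3: C(7,3)·(6)^3 = 35·216 = 7560.
  V_q(n, t) = 1 + 42 + 756 + 7560 = 8359.
Step 2: q^n = 7^7 = 823543.
Step 3: Hamming bound ⌊q^n / V_q(n,t)⌋ = ⌊823543/8359⌋ = 98.
Step 4: Compare |C| = 82 to 98: satisfied.
The claimed |C| lies below the Hamming bound.


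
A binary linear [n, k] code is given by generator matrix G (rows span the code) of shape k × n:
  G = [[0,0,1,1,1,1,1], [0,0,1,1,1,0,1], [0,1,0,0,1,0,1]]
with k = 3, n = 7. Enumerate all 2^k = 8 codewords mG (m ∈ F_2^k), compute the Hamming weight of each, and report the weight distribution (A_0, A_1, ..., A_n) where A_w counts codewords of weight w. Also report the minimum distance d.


Weight distribution: A_0 = 1, A_1 = 1, A_3 = 2, A_4 = 3, A_5 = 1. Minimum distance d = 1.

Enumerate all 2^3 = 8 messages m ∈ F_2^3.
For each, compute codeword c = mG in F_2^7, then tally its weight.
  m = 000 → c = 0000000, weight = 0.
  m = 100 → c = 0011111, weight = 5.
  m = 010 → c = 0011101, weight = 4.
  m = 110 → c = 0000010, weight = 1.
  m = 001 → c = 0100101, weight = 3.
  m = 101 → c = 0111010, weight = 4.
  m = 011 → c = 0111000, weight = 3.
  m = 111 → c = 0100111, weight = 4.
Tally weights:
  weight 0: 1 codewords.
  weight 1: 1 codewords.
  weight 3: 2 codewords.
  weight 4: 3 codewords.
  weight 5: 1 codewords.
Minimum distance d = smallest w > 0 with A_w > 0 = 1.
Sanity: Σ A_w = 8 = 2^3 = 8 ✓.


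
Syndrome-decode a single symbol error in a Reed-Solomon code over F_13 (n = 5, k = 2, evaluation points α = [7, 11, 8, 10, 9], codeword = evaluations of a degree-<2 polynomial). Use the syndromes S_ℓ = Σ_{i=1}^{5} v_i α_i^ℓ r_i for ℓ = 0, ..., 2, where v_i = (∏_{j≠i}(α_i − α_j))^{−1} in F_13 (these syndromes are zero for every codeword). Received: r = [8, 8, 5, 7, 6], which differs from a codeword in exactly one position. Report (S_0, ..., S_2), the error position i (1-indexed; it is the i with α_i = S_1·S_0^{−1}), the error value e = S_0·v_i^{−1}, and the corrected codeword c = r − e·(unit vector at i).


S = (11, 12, 6), error at position 1, error magnitude e = 4, c = [4, 8, 5, 7, 6].

Step 1: column multipliers v_i = (∏_{j≠i}(α_i − α_j))^{−1} mod 13.
  i = 1 (α = 7): (7−11)(7−8)(7−10)(7−9) = (−4)·(−1)·(−3)·(−2) = 24 ≡ 11, so v_1 = 11^{−1} = 6 (mod 13).
  i = 2 (α = 11): (11−7)(11−8)(11−10)(11−9) = 4·3·1·2 = 24 ≡ 11, so v_2 = 11^{−1} = 6 (mod 13).
  i = 3 (α = 8): (8−7)(8−11)(8−10)(8−9) = 1·(−3)·(−2)·(−1) = −6 ≡ 7, so v_3 = 7^{−1} = 2 (mod 13).
  i = 4 (α = 10): (10−7)(10−11)(10−8)(10−9) = 3·(−1)·2·1 = −6 ≡ 7, so v_4 = 7^{−1} = 2 (mod 13).
  i = 5 (α = 9): (9−7)(9−11)(9−8)(9−10) = 2·(−2)·1·(−1) = 4 ≡ 4, so v_5 = 4^{−1} = 10 (mod 13).
  v = [6, 6, 2, 2, 10].
Step 2: syndromes of r = [8, 8, 5, 7, 6] (all sums mod 13).
  S_0 = Σ v_i r_i = 6·8 + 6·8 + 2·5 + 2·7 + 10·6 = 180 ≡ 11.
  S_1 = Σ v_i α_i r_i = 6·7·8 + 6·11·8 + 2·8·5 + 2·10·7 + 10·9·6 = 1624 ≡ 12.
  α_i^2 mod 13 = [10, 4, 12, 9, 3].
  S_2 = Σ v_i α_i^2 r_i = 6·10·8 + 6·4·8 + 2·12·5 + 2·9·7 + 10·3·6 = 1098 ≡ 6.
  S = (11, 12, 6) ≠ 0, so r is not a codeword (an error is present).
Step 3: locate the error. For a single error e at position i, S_ℓ = v_i·e·α_i^ℓ, so α_err = S_1/S_0.
  S_0^{−1} = 11^{−1} = 6 (mod 13), so α_err = 12·6 = 72 ≡ 7 = α_1. Error position i = 1.
  Consistency check: S_2/S_1 = 6·12 = 72 ≡ 7 = α_err ✓ (single-error assumption holds).
Step 4: error magnitude e = S_0/v_1 = S_0·∏_{j≠1}(α_1 − α_j) = 11·11 = 121 ≡ 4 (mod 13).
Step 5: correct position 1: c_1 = r_1 − e = 8 − 4 ≡ 4 (mod 13). Hence c = [4, 8, 5, 7, 6].
  Check: interpolating c through the α_i gives m(x) = 10 + 1·x (degree < 2) with m(α_i) = c_i for every i, so c is indeed a codeword.


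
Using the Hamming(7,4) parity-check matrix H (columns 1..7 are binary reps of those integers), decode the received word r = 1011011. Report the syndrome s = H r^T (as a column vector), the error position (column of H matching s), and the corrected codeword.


s = (1, 1, 1)^T, error position = 7, corrected codeword c = 1011010

Compute s = H r^T mod 2 one row at a time:
  s_1 = 1 + 0 + 1 + 1 = 3 ≡ 1 (mod 2).
  s_2 = 0 + 1 + 1 + 1 = 3 ≡ 1 (mod 2).
  s_3 = 1 + 1 + 0 + 1 = 3 ≡ 1 (mod 2).
s = (1, 1, 1)^T — this equals column 7 of H (binary 111), so error is at position 7.
Correct: flip bit 7 of r = 1011011 to get c = 1011010.


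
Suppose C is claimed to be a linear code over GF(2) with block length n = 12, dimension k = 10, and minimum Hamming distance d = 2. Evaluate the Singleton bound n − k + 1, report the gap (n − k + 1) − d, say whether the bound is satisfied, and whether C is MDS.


Singleton RHS = n − k + 1 = 3, slack = 1, bound satisfied, not MDS.

Singleton bound: d ≤ n − k + 1.
Here n = 12, k = 10, so n − k + 1 = 3.
Given d = 2, check d ≤ 3: YES.
Slack = (n − k + 1) − d = 1.
The code is NOT MDS (slack = 1 > 0).
Description: the claimed parameters are [12, 10, 2]_2; such a code would be non-MDS.


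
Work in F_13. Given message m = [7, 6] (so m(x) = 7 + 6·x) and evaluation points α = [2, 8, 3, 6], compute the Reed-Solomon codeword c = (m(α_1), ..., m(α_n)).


c = [6, 3, 12, 4]

Message polynomial: m(x) = 7 + 6·x (mod 13).
For each evaluation point α_i, compute m(α_i) mod 13:
  α_1 = 2: Horner steps 6 → 6, so m(2) = 6.
  α_2 = 8: Horner steps 6 → 3, so m(8) = 3.
  α_3 = 3: Horner steps 6 → 12, so m(3) = 12.
  α_4 = 6: Horner steps 6 → 4, so m(6) = 4.
Codeword c = [6, 3, 12, 4] ∈ F_13^4.


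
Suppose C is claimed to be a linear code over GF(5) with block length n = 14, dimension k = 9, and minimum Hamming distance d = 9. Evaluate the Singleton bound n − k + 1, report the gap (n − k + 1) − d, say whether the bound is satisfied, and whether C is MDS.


Singleton RHS = n − k + 1 = 6, slack = -3, bound violated (no such code; not MDS).

Singleton bound: d ≤ n − k + 1.
Here n = 14, k = 9, so n − k + 1 = 6.
Given d = 9, check d ≤ 6: NO.
Slack = (n − k + 1) − d = -3.
The slack is negative: d = 9 exceeds n − k + 1 = 6 by 3, so the Singleton bound is violated and no linear [14, 9, 9]_5 code can exist. In particular it is not MDS (MDS requires d = n − k + 1 exactly).
Description: the claimed parameters are [14, 9, 9]_5; such a code would be impossible (violates the Singleton bound).


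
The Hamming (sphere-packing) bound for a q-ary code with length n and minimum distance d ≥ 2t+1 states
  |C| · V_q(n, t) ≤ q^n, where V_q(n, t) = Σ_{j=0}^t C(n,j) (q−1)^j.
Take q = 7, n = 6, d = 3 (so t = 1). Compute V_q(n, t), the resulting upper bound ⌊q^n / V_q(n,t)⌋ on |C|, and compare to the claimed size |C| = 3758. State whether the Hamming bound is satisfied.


V_q(n, t) = 37, q^n = 117649, Hamming bound = 3179, |C| = 3758 > bound (violated).

Step 1: Compute V_q(n, t) = Σ_{j=0}^1 C(n, j) (q−1)^j.
  j = 0: C(6,0)·(6)^0 = 1·1 = 1.
  j = 1: C(6,1)·(6)^1 = 6·6 = 36.
  V_q(n, t) = 1 + 36 = 37.
Step 2: q^n = 7^6 = 117649.
Step 3: Hamming bound ⌊q^n / V_q(n,t)⌋ = ⌊117649/37⌋ = 3179.
Step 4: Compare |C| = 3758 to 3179: violated.
The claimed |C| lies above the Hamming bound, so no 7-ary code of length 6 with d ≥ 3 can have 3758 codewords.


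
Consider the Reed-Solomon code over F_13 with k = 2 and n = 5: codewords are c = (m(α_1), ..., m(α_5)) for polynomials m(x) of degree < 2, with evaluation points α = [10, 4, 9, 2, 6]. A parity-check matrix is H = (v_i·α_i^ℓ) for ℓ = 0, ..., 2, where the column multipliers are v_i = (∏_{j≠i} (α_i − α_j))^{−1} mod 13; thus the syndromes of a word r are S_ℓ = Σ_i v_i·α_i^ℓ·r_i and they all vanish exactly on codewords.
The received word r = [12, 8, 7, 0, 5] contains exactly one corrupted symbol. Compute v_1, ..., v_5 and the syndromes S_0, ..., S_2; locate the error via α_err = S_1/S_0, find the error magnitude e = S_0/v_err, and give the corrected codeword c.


S = (9, 5, 10), error at position 4, error magnitude e = 2, c = [12, 8, 7, 11, 5].

Step 1: column multipliers v_i = (∏_{j≠i}(α_i − α_j))^{−1} mod 13.
  i = 1 (α = 10): (10−4)(10−9)(10−2)(10−6) = 6·1·8·4 = 192 ≡ 10, so v_1 = 10^{−1} = 4 (mod 13).
  i = 2 (α = 4): (4−10)(4−9)(4−2)(4−6) = (−6)·(−5)·2·(−2) = −120 ≡ 10, so v_2 = 10^{−1} = 4 (mod 13).
  i = 3 (α = 9): (9−10)(9−4)(9−2)(9−6) = (−1)·5·7·3 = −105 ≡ 12, so v_3 = 12^{−1} = 12 (mod 13).
  i = 4 (α = 2): (2−10)(2−4)(2−9)(2−6) = (−8)·(−2)·(−7)·(−4) = 448 ≡ 6, so v_4 = 6^{−1} = 11 (mod 13).
  i = 5 (α = 6): (6−10)(6−4)(6−9)(6−2) = (−4)·2·(−3)·4 = 96 ≡ 5, so v_5 = 5^{−1} = 8 (mod 13).
  v = [4, 4, 12, 11, 8].
Step 2: syndromes of r = [12, 8, 7, 0, 5] (all sums mod 13).
  S_0 = Σ v_i r_i = 4·12 + 4·8 + 12·7 + 11·0 + 8·5 = 204 ≡ 9.
  S_1 = Σ v_i α_i r_i = 4·10·12 + 4·4·8 + 12·9·7 + 11·2·0 + 8·6·5 = 1604 ≡ 5.
  α_i^2 mod 13 = [9, 3, 3, 4, 10].
  S_2 = Σ v_i α_i^2 r_i = 4·9·12 + 4·3·8 + 12·3·7 + 11·4·0 + 8·10·5 = 1180 ≡ 10.
  S = (9, 5, 10) ≠ 0, so r is not a codeword (an error is present).
Step 3: locate the error. For a single error e at position i, S_ℓ = v_i·e·α_i^ℓ, so α_err = S_1/S_0.
  S_0^{−1} = 9^{−1} = 3 (mod 13), so α_err = 5·3 = 15 ≡ 2 = α_4. Error position i = 4.
  Consistency check: S_2/S_1 = 10·8 = 80 ≡ 2 = α_err ✓ (single-error assumption holds).
Step 4: error magnitude e = S_0/v_4 = S_0·∏_{j≠4}(α_4 − α_j) = 9·6 = 54 ≡ 2 (mod 13).
Step 5: correct position 4: c_4 = r_4 − e = 0 − 2 ≡ 11 (mod 13). Hence c = [12, 8, 7, 11, 5].
  Check: interpolating c through the α_i gives m(x) = 1 + 5·x (degree < 2) with m(α_i) = c_i for every i, so c is indeed a codeword.


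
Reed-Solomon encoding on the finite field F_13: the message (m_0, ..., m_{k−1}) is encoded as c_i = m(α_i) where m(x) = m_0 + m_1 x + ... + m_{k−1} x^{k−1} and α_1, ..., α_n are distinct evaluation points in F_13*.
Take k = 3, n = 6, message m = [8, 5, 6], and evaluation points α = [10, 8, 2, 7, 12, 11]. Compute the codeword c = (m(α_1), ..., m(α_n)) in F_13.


c = [8, 3, 3, 12, 9, 9]

Message polynomial: m(x) = 8 + 5·x + 6·x^2 (mod 13).
For each evaluation point α_i, compute m(α_i) mod 13:
  α_1 = 10: Horner steps 6 → 0 → 8, so m(10) = 8.
  α_2 = 8: Horner steps 6 → 1 → 3, so m(8) = 3.
  α_3 = 2: Horner steps 6 → 4 → 3, so m(2) = 3.
  α_4 = 7: Horner steps 6 → 8 → 12, so m(7) = 12.
  α_5 = 12: Horner steps 6 → 12 → 9, so m(12) = 9.
  α_6 = 11: Horner steps 6 → 6 → 9, so m(11) = 9.
Codeword c = [8, 3, 3, 12, 9, 9] ∈ F_13^6.


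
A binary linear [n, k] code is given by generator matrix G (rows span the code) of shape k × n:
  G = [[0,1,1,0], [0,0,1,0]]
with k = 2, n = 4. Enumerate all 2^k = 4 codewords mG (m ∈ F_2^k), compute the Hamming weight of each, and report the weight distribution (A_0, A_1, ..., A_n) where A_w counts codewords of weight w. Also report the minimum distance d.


Weight distribution: A_0 = 1, A_1 = 2, A_2 = 1. Minimum distance d = 1.

Enumerate all 2^2 = 4 messages m ∈ F_2^2.
For each, compute codeword c = mG in F_2^4, then tally its weight.
  m = 00 → c = 0000, weight = 0.
  m = 10 → c = 0110, weight = 2.
  m = 01 → c = 0010, weight = 1.
  m = 11 → c = 0100, weight = 1.
Tally weights:
  weight 0: 1 codewords.
  weight 1: 2 codewords.
  weight 2: 1 codewords.
Minimum distance d = smallest w > 0 with A_w > 0 = 1.
Sanity: Σ A_w = 4 = 2^2 = 4 ✓.


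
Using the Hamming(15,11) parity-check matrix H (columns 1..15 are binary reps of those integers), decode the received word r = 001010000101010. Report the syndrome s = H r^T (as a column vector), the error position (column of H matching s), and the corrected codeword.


s = (1, 1, 1, 0)^T, error position = 14, corrected codeword c = 001010000101000

Compute s = H r^T mod 2 one row at a time:
  s_1 = 0 + 0 + 1 + 0 + 1 + 0 + 1 + 0 = 3 ≡ 1 (mod 2).
  s_2 = 0 + 1 + 0 + 0 + 1 + 0 + 1 + 0 = 3 ≡ 1 (mod 2).
  s_3 = 0 + 1 + 0 + 0 + 1 + 0 + 1 + 0 = 3 ≡ 1 (mod 2).
  s_4 = 0 + 1 + 1 + 0 + 0 + 0 + 0 + 0 = 2 ≡ 0 (mod 2).
s = (1, 1, 1, 0)^T — this equals column 14 of H (binary 1110), so error is at position 14.
Correct: flip bit 14 of r = 001010000101010 to get c = 001010000101000.


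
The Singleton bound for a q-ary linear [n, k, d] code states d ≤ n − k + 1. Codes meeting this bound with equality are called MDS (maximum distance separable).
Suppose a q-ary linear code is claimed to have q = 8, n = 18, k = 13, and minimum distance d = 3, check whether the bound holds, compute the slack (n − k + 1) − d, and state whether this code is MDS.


Singleton RHS = n − k + 1 = 6, slack = 3, bound satisfied, not MDS.

Singleton bound: d ≤ n − k + 1.
Here n = 18, k = 13, so n − k + 1 = 6.
Given d = 3, check d ≤ 6: YES.
Slack = (n − k + 1) − d = 3.
The code is NOT MDS (slack = 3 > 0).
Description: the claimed parameters are [18, 13, 3]_8; such a code would be non-MDS.


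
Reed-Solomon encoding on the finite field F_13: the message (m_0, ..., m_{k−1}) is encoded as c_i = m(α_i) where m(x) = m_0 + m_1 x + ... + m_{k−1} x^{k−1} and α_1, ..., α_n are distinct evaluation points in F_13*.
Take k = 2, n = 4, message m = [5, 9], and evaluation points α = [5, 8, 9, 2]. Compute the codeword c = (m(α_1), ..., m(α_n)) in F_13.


c = [11, 12, 8, 10]

Message polynomial: m(x) = 5 + 9·x (mod 13).
For each evaluation point α_i, compute m(α_i) mod 13:
  α_1 = 5: Horner steps 9 → 11, so m(5) = 11.
  α_2 = 8: Horner steps 9 → 12, so m(8) = 12.
  α_3 = 9: Horner steps 9 → 8, so m(9) = 8.
  α_4 = 2: Horner steps 9 → 10, so m(2) = 10.
Codeword c = [11, 12, 8, 10] ∈ F_13^4.


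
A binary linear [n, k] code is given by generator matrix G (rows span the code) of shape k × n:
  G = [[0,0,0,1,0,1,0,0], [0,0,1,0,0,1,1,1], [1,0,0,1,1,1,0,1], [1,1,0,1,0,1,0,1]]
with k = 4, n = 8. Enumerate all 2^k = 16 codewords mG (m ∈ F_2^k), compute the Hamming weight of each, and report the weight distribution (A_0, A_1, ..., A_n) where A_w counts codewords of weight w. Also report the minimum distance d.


Weight distribution: A_0 = 1, A_2 = 2, A_3 = 2, A_4 = 3, A_5 = 6, A_6 = 2. Minimum distance d = 2.

Enumerate all 2^4 = 16 messages m ∈ F_2^4.
For each, compute codeword c = mG in F_2^8, then tally its weight.
  m = 0000 → c = 00000000, weight = 0.
  m = 1000 → c = 00010100, weight = 2.
  m = 0100 → c = 00100111, weight = 4.
  m = 1100 → c = 00110011, weight = 4.
  m = 0010 → c = 10011101, weight = 5.
  m = 1010 → c = 10001001, weight = 3.
  m = 0110 → c = 10111010, weight = 5.
  m = 1110 → c = 10101110, weight = 5.
  m = 0001 → c = 11010101, weight = 5.
  m = 1001 → c = 11000001, weight = 3.
  m = 0101 → c = 11110010, weight = 5.
  m = 1101 → c = 11100110, weight = 5.
  m = 0011 → c = 01001000, weight = 2.
  m = 1011 → c = 01011100, weight = 4.
  m = 0111 → c = 01101111, weight = 6.
  m = 1111 → c = 01111011, weight = 6.
Tally weights:
  weight 0: 1 codewords.
  weight 2: 2 codewords.
  weight 3: 2 codewords.
  weight 4: 3 codewords.
  weight 5: 6 codewords.
  weight 6: 2 codewords.
Minimum distance d = smallest w > 0 with A_w > 0 = 2.
Sanity: Σ A_w = 16 = 2^4 = 16 ✓.


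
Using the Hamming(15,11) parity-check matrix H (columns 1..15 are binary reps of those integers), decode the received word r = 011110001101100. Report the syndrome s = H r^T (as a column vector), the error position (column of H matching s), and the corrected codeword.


s = (0, 0, 1, 0)^T, error position = 2, corrected codeword c = 001110001101100

Compute s = H r^T mod 2 one row at a time:
  s_1 = 0 + 1 + 1 + 0 + 1 + 1 + 0 + 0 = 4 ≡ 0 (mod 2).
  s_2 = 1 + 1 + 0 + 0 + 1 + 1 + 0 + 0 = 4 ≡ 0 (mod 2).
  s_3 = 1 + 1 + 0 + 0 + 1 + 0 + 0 + 0 = 3 ≡ 1 (mod 2).
  s_4 = 0 + 1 + 1 + 0 + 1 + 0 + 1 + 0 = 4 ≡ 0 (mod 2).
s = (0, 0, 1, 0)^T — this equals column 2 of H (binary 0010), so error is at position 2.
Correct: flip bit 2 of r = 011110001101100 to get c = 001110001101100.


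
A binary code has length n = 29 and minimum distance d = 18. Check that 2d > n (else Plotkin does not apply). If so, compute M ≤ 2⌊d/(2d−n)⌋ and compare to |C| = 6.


Plotkin bound M ≤ 4; given |C| = 6 > bound (violated).

Check applicability: 2d = 36, n = 29.
2d − n = 7 > 0, so Plotkin applies.
Compute d/(2d−n) = 18/7 ≈ 2.5714.
⌊d/(2d−n)⌋ = 2.
Plotkin bound: M ≤ 2·2 = 4.
Given |C| = 6, check: VIOLATED.
This |C| is above the Plotkin bound, so no binary code with n = 29, d = 18 and 6 codewords exists.


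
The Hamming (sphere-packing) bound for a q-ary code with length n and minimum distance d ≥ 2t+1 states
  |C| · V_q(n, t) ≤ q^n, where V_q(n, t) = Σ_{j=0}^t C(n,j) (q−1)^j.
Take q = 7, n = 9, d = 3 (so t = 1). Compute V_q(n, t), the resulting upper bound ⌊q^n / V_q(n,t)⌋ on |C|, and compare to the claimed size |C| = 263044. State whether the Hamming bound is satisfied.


V_q(n, t) = 55, q^n = 40353607, Hamming bound = 733701, |C| = 263044 ≤ bound (satisfied).

Step 1: Compute V_q(n, t) = Σ_{j=0}^1 C(n, j) (q−1)^j.
  j = 0: C(9,0)·(6)^0 = 1·1 = 1.
  j = 1: C(9,1)·(6)^1 = 9·6 = 54.
  V_q(n, t) = 1 + 54 = 55.
Step 2: q^n = 7^9 = 40353607.
Step 3: Hamming bound ⌊q^n / V_q(n,t)⌋ = ⌊40353607/55⌋ = 733701.
Step 4: Compare |C| = 263044 to 733701: satisfied.
The claimed |C| lies below the Hamming bound.


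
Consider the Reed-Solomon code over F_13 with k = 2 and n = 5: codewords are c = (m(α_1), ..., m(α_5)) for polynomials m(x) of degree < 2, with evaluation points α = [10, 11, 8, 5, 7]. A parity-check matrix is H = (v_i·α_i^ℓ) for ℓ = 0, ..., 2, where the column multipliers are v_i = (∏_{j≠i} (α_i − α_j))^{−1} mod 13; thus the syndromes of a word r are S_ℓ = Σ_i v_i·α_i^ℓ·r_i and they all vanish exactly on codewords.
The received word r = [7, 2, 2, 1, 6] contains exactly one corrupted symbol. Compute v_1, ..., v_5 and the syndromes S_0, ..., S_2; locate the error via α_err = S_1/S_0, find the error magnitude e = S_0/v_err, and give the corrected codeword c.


S = (11, 4, 5), error at position 2, error magnitude e = 12, c = [7, 3, 2, 1, 6].

Step 1: column multipliers v_i = (∏_{j≠i}(α_i − α_j))^{−1} mod 13.
  i = 1 (α = 10): (10−11)(10−8)(10−5)(10−7) = (−1)·2·5·3 = −30 ≡ 9, so v_1 = 9^{−1} = 3 (mod 13).
  i = 2 (α = 11): (11−10)(11−8)(11−5)(11−7) = 1·3·6·4 = 72 ≡ 7, so v_2 = 7^{−1} = 2 (mod 13).
  i = 3 (α = 8): (8−10)(8−11)(8−5)(8−7) = (−2)·(−3)·3·1 = 18 ≡ 5, so v_3 = 5^{−1} = 8 (mod 13).
  i = 4 (α = 5): (5−10)(5−11)(5−8)(5−7) = (−5)·(−6)·(−3)·(−2) = 180 ≡ 11, so v_4 = 11^{−1} = 6 (mod 13).
  i = 5 (α = 7): (7−10)(7−11)(7−8)(7−5) = (−3)·(−4)·(−1)·2 = −24 ≡ 2, so v_5 = 2^{−1} = 7 (mod 13).
  v = [3, 2, 8, 6, 7].
Step 2: syndromes of r = [7, 2, 2, 1, 6] (all sums mod 13).
  S_0 = Σ v_i r_i = 3·7 + 2·2 + 8·2 + 6·1 + 7·6 = 89 ≡ 11.
  S_1 = Σ v_i α_i r_i = 3·10·7 + 2·11·2 + 8·8·2 + 6·5·1 + 7·7·6 = 706 ≡ 4.
  α_i^2 mod 13 = [9, 4, 12, 12, 10].
  S_2 = Σ v_i α_i^2 r_i = 3·9·7 + 2·4·2 + 8·12·2 + 6·12·1 + 7·10·6 = 889 ≡ 5.
  S = (11, 4, 5) ≠ 0, so r is not a codeword (an error is present).
Step 3: locate the error. For a single error e at position i, S_ℓ = v_i·e·α_i^ℓ, so α_err = S_1/S_0.
  S_0^{−1} = 11^{−1} = 6 (mod 13), so α_err = 4·6 = 24 ≡ 11 = α_2. Error position i = 2.
  Consistency check: S_2/S_1 = 5·10 = 50 ≡ 11 = α_err ✓ (single-error assumption holds).
Step 4: error magnitude e = S_0/v_2 = S_0·∏_{j≠2}(α_2 − α_j) = 11·7 = 77 ≡ 12 (mod 13).
Step 5: correct position 2: c_2 = r_2 − e = 2 − 12 ≡ 3 (mod 13). Hence c = [7, 3, 2, 1, 6].
  Check: interpolating c through the α_i gives m(x) = 8 + 9·x (degree < 2) with m(α_i) = c_i for every i, so c is indeed a codeword.


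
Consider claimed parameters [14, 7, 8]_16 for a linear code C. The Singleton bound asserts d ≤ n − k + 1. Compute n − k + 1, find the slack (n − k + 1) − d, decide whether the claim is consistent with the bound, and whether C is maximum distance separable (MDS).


Singleton RHS = n − k + 1 = 8, slack = 0, bound satisfied, MDS.

Singleton bound: d ≤ n − k + 1.
Here n = 14, k = 7, so n − k + 1 = 8.
Given d = 8, check d ≤ 8: YES.
Slack = (n − k + 1) − d = 0.
The code is MDS (slack = 0).
Description: the claimed parameters are [14, 7, 8]_16; such a code would be MDS (meets Singleton bound).


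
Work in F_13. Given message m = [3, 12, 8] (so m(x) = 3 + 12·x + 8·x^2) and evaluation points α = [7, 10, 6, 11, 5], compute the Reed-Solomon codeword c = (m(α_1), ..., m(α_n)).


c = [11, 0, 12, 11, 3]

Message polynomial: m(x) = 3 + 12·x + 8·x^2 (mod 13).
For each evaluation point α_i, compute m(α_i) mod 13:
  α_1 = 7: Horner steps 8 → 3 → 11, so m(7) = 11.
  α_2 = 10: Horner steps 8 → 1 → 0, so m(10) = 0.
  α_3 = 6: Horner steps 8 → 8 → 12, so m(6) = 12.
  α_4 = 11: Horner steps 8 → 9 → 11, so m(11) = 11.
  α_5 = 5: Horner steps 8 → 0 → 3, so m(5) = 3.
Codeword c = [11, 0, 12, 11, 3] ∈ F_13^5.


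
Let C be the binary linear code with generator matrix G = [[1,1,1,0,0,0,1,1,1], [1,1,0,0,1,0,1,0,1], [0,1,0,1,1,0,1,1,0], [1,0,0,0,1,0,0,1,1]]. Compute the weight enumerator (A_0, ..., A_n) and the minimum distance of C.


Weight distribution: A_0 = 1, A_2 = 1, A_3 = 4, A_4 = 4, A_5 = 4, A_6 = 1, A_8 = 1. Minimum distance d = 2.

Enumerate all 2^4 = 16 messages m ∈ F_2^4.
For each, compute codeword c = mG in F_2^9, then tally its weight.
  m = 0000 → c = 000000000, weight = 0.
  m = 1000 → c = 111000111, weight = 6.
  m = 0100 → c = 110010101, weight = 5.
  m = 1100 → c = 001010010, weight = 3.
  m = 0010 → c = 010110110, weight = 5.
  m = 1010 → c = 101110001, weight = 5.
  m = 0110 → c = 100100011, weight = 4.
  m = 1110 → c = 011100100, weight = 4.
  m = 0001 → c = 100010011, weight = 4.
  m = 1001 → c = 011010100, weight = 4.
  m = 0101 → c = 010000110, weight = 3.
  m = 1101 → c = 101000001, weight = 3.
  m = 0011 → c = 110100101, weight = 5.
  m = 1011 → c = 001100010, weight = 3.
  m = 0111 → c = 000110000, weight = 2.
  m = 1111 → c = 111110111, weight = 8.
Tally weights:
  weight 0: 1 codewords.
  weight 2: 1 codewords.
  weight 3: 4 codewords.
  weight 4: 4 codewords.
  weight 5: 4 codewords.
  weight 6: 1 codewords.
  weight 8: 1 codewords.
Minimum distance d = smallest w > 0 with A_w > 0 = 2.
Sanity: Σ A_w = 16 = 2^4 = 16 ✓.


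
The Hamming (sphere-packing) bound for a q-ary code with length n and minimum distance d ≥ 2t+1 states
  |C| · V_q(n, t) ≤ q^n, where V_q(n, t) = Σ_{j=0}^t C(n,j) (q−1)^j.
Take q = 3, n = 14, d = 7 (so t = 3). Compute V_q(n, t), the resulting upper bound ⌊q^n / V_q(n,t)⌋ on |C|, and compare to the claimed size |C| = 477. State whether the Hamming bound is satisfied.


V_q(n, t) = 3305, q^n = 4782969, Hamming bound = 1447, |C| = 477 ≤ bound (satisfied).

Step 1: Compute V_q(n, t) = Σ_{j=0}^3 C(n, j) (q−1)^j.
  j = 0: C(14,0)·(2)^0 = 1·1 = 1.
  j = 1: C(14,1)·(2)^1 = 14·2 = 28.
  j = 2: C(14,2)·(2)^2 = 91·4 = 364.
  j = 3: C(14,3)·(2)^3 = 364·8 = 2912.
  V_q(n, t) = 1 + 28 + 364 + 2912 = 3305.
Step 2: q^n = 3^14 = 4782969.
Step 3: Hamming bound ⌊q^n / V_q(n,t)⌋ = ⌊4782969/3305⌋ = 1447.
Step 4: Compare |C| = 477 to 1447: satisfied.
The claimed |C| lies below the Hamming bound.


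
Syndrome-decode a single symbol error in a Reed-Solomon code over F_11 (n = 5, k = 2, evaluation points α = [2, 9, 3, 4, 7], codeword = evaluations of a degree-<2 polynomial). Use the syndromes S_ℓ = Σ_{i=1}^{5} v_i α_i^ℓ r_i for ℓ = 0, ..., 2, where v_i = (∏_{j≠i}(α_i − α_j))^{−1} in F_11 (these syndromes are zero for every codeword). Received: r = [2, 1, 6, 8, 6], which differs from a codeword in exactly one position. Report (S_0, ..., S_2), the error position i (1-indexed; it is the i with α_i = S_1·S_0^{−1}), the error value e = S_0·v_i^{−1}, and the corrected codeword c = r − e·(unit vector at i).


S = (5, 4, 1), error at position 3, error magnitude e = 1, c = [2, 1, 5, 8, 6].

Step 1: column multipliers v_i = (∏_{j≠i}(α_i − α_j))^{−1} mod 11.
  i = 1 (α = 2): (2−9)(2−3)(2−4)(2−7) = (−7)·(−1)·(−2)·(−5) = 70 ≡ 4, so v_1 = 4^{−1} = 3 (mod 11).
  i = 2 (α = 9): (9−2)(9−3)(9−4)(9−7) = 7·6·5·2 = 420 ≡ 2, so v_2 = 2^{−1} = 6 (mod 11).
  i = 3 (α = 3): (3−2)(3−9)(3−4)(3−7) = 1·(−6)·(−1)·(−4) = −24 ≡ 9, so v_3 = 9^{−1} = 5 (mod 11).
  i = 4 (α = 4): (4−2)(4−9)(4−3)(4−7) = 2·(−5)·1·(−3) = 30 ≡ 8, so v_4 = 8^{−1} = 7 (mod 11).
  i = 5 (α = 7): (7−2)(7−9)(7−3)(7−4) = 5·(−2)·4·3 = −120 ≡ 1, so v_5 = 1^{−1} = 1 (mod 11).
  v = [3, 6, 5, 7, 1].
Step 2: syndromes of r = [2, 1, 6, 8, 6] (all sums mod 11).
  S_0 = Σ v_i r_i = 3·2 + 6·1 + 5·6 + 7·8 + 1·6 = 104 ≡ 5.
  S_1 = Σ v_i α_i r_i = 3·2·2 + 6·9·1 + 5·3·6 + 7·4·8 + 1·7·6 = 422 ≡ 4.
  α_i^2 mod 11 = [4, 4, 9, 5, 5].
  S_2 = Σ v_i α_i^2 r_i = 3·4·2 + 6·4·1 + 5·9·6 + 7·5·8 + 1·5·6 = 628 ≡ 1.
  S = (5, 4, 1) ≠ 0, so r is not a codeword (an error is present).
Step 3: locate the error. For a single error e at position i, S_ℓ = v_i·e·α_i^ℓ, so α_err = S_1/S_0.
  S_0^{−1} = 5^{−1} = 9 (mod 11), so α_err = 4·9 = 36 ≡ 3 = α_3. Error position i = 3.
  Consistency check: S_2/S_1 = 1·3 = 3 ≡ 3 = α_err ✓ (single-error assumption holds).
Step 4: error magnitude e = S_0/v_3 = S_0·∏_{j≠3}(α_3 − α_j) = 5·9 = 45 ≡ 1 (mod 11).
Step 5: correct position 3: c_3 = r_3 − e = 6 − 1 ≡ 5 (mod 11). Hence c = [2, 1, 5, 8, 6].
  Check: interpolating c through the α_i gives m(x) = 7 + 3·x (degree < 2) with m(α_i) = c_i for every i, so c is indeed a codeword.


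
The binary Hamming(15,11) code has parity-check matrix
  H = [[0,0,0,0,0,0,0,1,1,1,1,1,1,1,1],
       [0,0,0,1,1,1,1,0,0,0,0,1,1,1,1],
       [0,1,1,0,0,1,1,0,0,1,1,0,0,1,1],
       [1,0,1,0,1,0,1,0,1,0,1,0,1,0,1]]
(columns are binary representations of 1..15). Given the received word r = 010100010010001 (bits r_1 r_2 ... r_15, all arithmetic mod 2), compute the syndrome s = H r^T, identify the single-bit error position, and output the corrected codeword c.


s = (1, 0, 1, 0)^T, error position = 10, corrected codeword c = 010100010110001

Compute s = H r^T mod 2 one row at a time:
  s_1 = 1 + 0 + 0 + 1 + 0 + 0 + 0 + 1 = 3 ≡ 1 (mod 2).
  s_2 = 1 + 0 + 0 + 0 + 0 + 0 + 0 + 1 = 2 ≡ 0 (mod 2).
  s_3 = 1 + 0 + 0 + 0 + 0 + 1 + 0 + 1 = 3 ≡ 1 (mod 2).
  s_4 = 0 + 0 + 0 + 0 + 0 + 1 + 0 + 1 = 2 ≡ 0 (mod 2).
s = (1, 0, 1, 0)^T — this equals column 10 of H (binary 1010), so error is at position 10.
Correct: flip bit 10 of r = 010100010010001 to get c = 010100010110001.


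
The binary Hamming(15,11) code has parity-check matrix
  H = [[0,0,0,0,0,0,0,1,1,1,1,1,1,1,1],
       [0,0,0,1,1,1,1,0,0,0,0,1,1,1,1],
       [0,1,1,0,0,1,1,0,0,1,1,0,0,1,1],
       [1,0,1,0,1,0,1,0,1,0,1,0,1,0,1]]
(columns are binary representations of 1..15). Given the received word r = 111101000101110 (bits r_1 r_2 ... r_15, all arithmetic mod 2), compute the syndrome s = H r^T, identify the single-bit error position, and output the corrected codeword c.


s = (0, 1, 1, 1)^T, error position = 7, corrected codeword c = 111101100101110

Compute s = H r^T mod 2 one row at a time:
  s_1 = 0 + 0 + 1 + 0 + 1 + 1 + 1 + 0 = 4 ≡ 0 (mod 2).
  s_2 = 1 + 0 + 1 + 0 + 1 + 1 + 1 + 0 = 5 ≡ 1 (mod 2).
  s_3 = 1 + 1 + 1 + 0 + 1 + 0 + 1 + 0 = 5 ≡ 1 (mod 2).
  s_4 = 1 + 1 + 0 + 0 + 0 + 0 + 1 + 0 = 3 ≡ 1 (mod 2).
s = (0, 1, 1, 1)^T — this equals column 7 of H (binary 0111), so error is at position 7.
Correct: flip bit 7 of r = 111101000101110 to get c = 111101100101110.


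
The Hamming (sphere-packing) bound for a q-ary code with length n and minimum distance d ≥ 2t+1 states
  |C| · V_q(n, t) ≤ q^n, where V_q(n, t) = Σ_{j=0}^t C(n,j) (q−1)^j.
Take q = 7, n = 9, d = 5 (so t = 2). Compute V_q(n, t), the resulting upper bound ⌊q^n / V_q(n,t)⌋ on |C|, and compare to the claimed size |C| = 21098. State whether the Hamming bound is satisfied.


V_q(n, t) = 1351, q^n = 40353607, Hamming bound = 29869, |C| = 21098 ≤ bound (satisfied).

Step 1: Compute V_q(n, t) = Σ_{j=0}^2 C(n, j) (q−1)^j.
  j = 0: C(9,0)·(6)^0 = 1·1 = 1.
  j = 1: C(9,1)·(6)^1 = 9·6 = 54.
  j = 2: C(9,2)·(6)^2 = 36·36 = 1296.
  V_q(n, t) = 1 + 54 + 1296 = 1351.
Step 2: q^n = 7^9 = 40353607.
Step 3: Hamming bound ⌊q^n / V_q(n,t)⌋ = ⌊40353607/1351⌋ = 29869.
Step 4: Compare |C| = 21098 to 29869: satisfied.
The claimed |C| lies below the Hamming bound.


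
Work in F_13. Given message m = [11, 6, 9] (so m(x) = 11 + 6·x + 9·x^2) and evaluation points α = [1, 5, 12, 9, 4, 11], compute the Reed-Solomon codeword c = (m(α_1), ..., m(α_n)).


c = [0, 6, 1, 1, 10, 9]

Message polynomial: m(x) = 11 + 6·x + 9·x^2 (mod 13).
For each evaluation point α_i, compute m(α_i) mod 13:
  α_1 = 1: Horner steps 9 → 2 → 0, so m(1) = 0.
  α_2 = 5: Horner steps 9 → 12 → 6, so m(5) = 6.
  α_3 = 12: Horner steps 9 → 10 → 1, so m(12) = 1.
  α_4 = 9: Horner steps 9 → 9 → 1, so m(9) = 1.
  α_5 = 4: Horner steps 9 → 3 → 10, so m(4) = 10.
  α_6 = 11: Horner steps 9 → 1 → 9, so m(11) = 9.
Codeword c = [0, 6, 1, 1, 10, 9] ∈ F_13^6.


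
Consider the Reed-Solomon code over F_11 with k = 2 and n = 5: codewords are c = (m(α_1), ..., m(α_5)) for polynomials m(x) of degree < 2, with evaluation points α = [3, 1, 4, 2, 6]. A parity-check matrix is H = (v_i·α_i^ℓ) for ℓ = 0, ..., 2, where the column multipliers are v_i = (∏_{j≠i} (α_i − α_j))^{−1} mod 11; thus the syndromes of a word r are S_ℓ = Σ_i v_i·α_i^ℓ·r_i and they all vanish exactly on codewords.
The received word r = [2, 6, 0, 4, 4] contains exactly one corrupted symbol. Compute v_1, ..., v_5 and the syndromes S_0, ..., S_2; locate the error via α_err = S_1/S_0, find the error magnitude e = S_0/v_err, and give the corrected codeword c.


S = (3, 7, 9), error at position 5, error magnitude e = 8, c = [2, 6, 0, 4, 7].

Step 1: column multipliers v_i = (∏_{j≠i}(α_i − α_j))^{−1} mod 11.
  i = 1 (α = 3): (3−1)(3−4)(3−2)(3−6) = 2·(−1)·1·(−3) = 6 ≡ 6, so v_1 = 6^{−1} = 2 (mod 11).
  i = 2 (α = 1): (1−3)(1−4)(1−2)(1−6) = (−2)·(−3)·(−1)·(−5) = 30 ≡ 8, so v_2 = 8^{−1} = 7 (mod 11).
  i = 3 (α = 4): (4−3)(4−1)(4−2)(4−6) = 1·3·2·(−2) = −12 ≡ 10, so v_3 = 10^{−1} = 10 (mod 11).
  i = 4 (α = 2): (2−3)(2−1)(2−4)(2−6) = (−1)·1·(−2)·(−4) = −8 ≡ 3, so v_4 = 3^{−1} = 4 (mod 11).
  i = 5 (α = 6): (6−3)(6−1)(6−4)(6−2) = 3·5·2·4 = 120 ≡ 10, so v_5 = 10^{−1} = 10 (mod 11).
  v = [2, 7, 10, 4, 10].
Step 2: syndromes of r = [2, 6, 0, 4, 4] (all sums mod 11).
  S_0 = Σ v_i r_i = 2·2 + 7·6 + 10·0 + 4·4 + 10·4 = 102 ≡ 3.
  S_1 = Σ v_i α_i r_i = 2·3·2 + 7·1·6 + 10·4·0 + 4·2·4 + 10·6·4 = 326 ≡ 7.
  α_i^2 mod 11 = [9, 1, 5, 4, 3].
  S_2 = Σ v_i α_i^2 r_i = 2·9·2 + 7·1·6 + 10·5·0 + 4·4·4 + 10·3·4 = 262 ≡ 9.
  S = (3, 7, 9) ≠ 0, so r is not a codeword (an error is present).
Step 3: locate the error. For a single error e at position i, S_ℓ = v_i·e·α_i^ℓ, so α_err = S_1/S_0.
  S_0^{−1} = 3^{−1} = 4 (mod 11), so α_err = 7·4 = 28 ≡ 6 = α_5. Error position i = 5.
  Consistency check: S_2/S_1 = 9·8 = 72 ≡ 6 = α_err ✓ (single-error assumption holds).
Step 4: error magnitude e = S_0/v_5 = S_0·∏_{j≠5}(α_5 − α_j) = 3·10 = 30 ≡ 8 (mod 11).
Step 5: correct position 5: c_5 = r_5 − e = 4 − 8 ≡ 7 (mod 11). Hence c = [2, 6, 0, 4, 7].
  Check: interpolating c through the α_i gives m(x) = 8 + 9·x (degree < 2) with m(α_i) = c_i for every i, so c is indeed a codeword.


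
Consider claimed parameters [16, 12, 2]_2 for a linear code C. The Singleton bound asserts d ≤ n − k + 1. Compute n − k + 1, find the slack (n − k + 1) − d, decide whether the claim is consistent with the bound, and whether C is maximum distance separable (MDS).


Singleton RHS = n − k + 1 = 5, slack = 3, bound satisfied, not MDS.

Singleton bound: d ≤ n − k + 1.
Here n = 16, k = 12, so n − k + 1 = 5.
Given d = 2, check d ≤ 5: YES.
Slack = (n − k + 1) − d = 3.
The code is NOT MDS (slack = 3 > 0).
Description: the claimed parameters are [16, 12, 2]_2; such a code would be non-MDS.


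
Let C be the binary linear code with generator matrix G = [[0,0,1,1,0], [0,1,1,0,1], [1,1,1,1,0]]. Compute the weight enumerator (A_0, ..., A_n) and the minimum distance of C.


Weight distribution: A_0 = 1, A_2 = 2, A_3 = 4, A_4 = 1. Minimum distance d = 2.

Enumerate all 2^3 = 8 messages m ∈ F_2^3.
For each, compute codeword c = mG in F_2^5, then tally its weight.
  m = 000 → c = 00000, weight = 0.
  m = 100 → c = 00110, weight = 2.
  m = 010 → c = 01101, weight = 3.
  m = 110 → c = 01011, weight = 3.
  m = 001 → c = 11110, weight = 4.
  m = 101 → c = 11000, weight = 2.
  m = 011 → c = 10011, weight = 3.
  m = 111 → c = 10101, weight = 3.
Tally weights:
  weight 0: 1 codewords.
  weight 2: 2 codewords.
  weight 3: 4 codewords.
  weight 4: 1 codewords.
Minimum distance d = smallest w > 0 with A_w > 0 = 2.
Sanity: Σ A_w = 8 = 2^3 = 8 ✓.
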